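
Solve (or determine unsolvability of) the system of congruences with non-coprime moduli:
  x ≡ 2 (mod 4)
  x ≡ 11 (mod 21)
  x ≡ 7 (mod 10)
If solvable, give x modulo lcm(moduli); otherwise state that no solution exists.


Moduli 4, 21, 10 are not pairwise coprime, so CRT works modulo lcm(m_i) when all pairwise compatibility conditions hold.
Pairwise compatibility: gcd(m_i, m_j) must divide a_i - a_j for every pair.
Merge one congruence at a time:
  Start: x ≡ 2 (mod 4).
  Combine with x ≡ 11 (mod 21): gcd(4, 21) = 1; 11 - 2 = 9, which IS divisible by 1, so compatible.
    Write x = 2 + 4·t and substitute into x ≡ 11 (mod 21): 4·t ≡ 11 − 2 = 9 (mod 21).
    The inverse of 4 mod 21 is 16 (since 4·16 = 64 = 3·21 + 1), so t ≡ 16·9 = 144 ≡ 18 (mod 21).
    Then x = 2 + 4·18 = 74, valid modulo lcm(4, 21) = 84: x ≡ 74 (mod 84).
  Combine with x ≡ 7 (mod 10): gcd(84, 10) = 2, and 7 - 74 = -67 is NOT divisible by 2.
    ⇒ system is inconsistent (no integer solution).

No solution (the system is inconsistent).


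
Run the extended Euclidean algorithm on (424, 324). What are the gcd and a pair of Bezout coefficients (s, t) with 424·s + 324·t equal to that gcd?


Euclidean algorithm on (424, 324) — divide until remainder is 0:
  424 = 1 · 324 + 100
  324 = 3 · 100 + 24
  100 = 4 · 24 + 4
  24 = 6 · 4 + 0
gcd(424, 324) = 4.
Track Bezout coefficients alongside the remainders: start with r₀ = 424 = a·1 + b·0 (s = 1, t = 0) and r₁ = 324 = a·0 + b·1 (s = 0, t = 1); each new remainder r_{k+1} = r_{k-1} − q_k·r_k inherits s_{k+1} = s_{k-1} − q_k·s_k, t_{k+1} = t_{k-1} − q_k·t_k, so r_k = a·s_k + b·t_k at every step:
  q = 1: r = 100, s = 1 − 1·0 = 1, t = 0 − 1·1 = -1  (check: 424·1 + 324·(-1) = 100)
  q = 3: r = 24, s = 0 − 3·1 = -3, t = 1 − 3·(-1) = 4  (check: 424·(-3) + 324·4 = 24)
  q = 4: r = 4, s = 1 − 4·(-3) = 13, t = -1 − 4·4 = -17  (check: 424·13 + 324·(-17) = 4)
The row with r = 4 (the gcd) gives the Bezout coefficients s = 13, t = -17.
Result: 424 · (13) + 324 · (-17) = 4.

gcd(424, 324) = 4; s = 13, t = -17 (check: 424·13 + 324·(-17) = 4).


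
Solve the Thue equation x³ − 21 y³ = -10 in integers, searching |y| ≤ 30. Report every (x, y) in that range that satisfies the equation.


The equation is x³ - 21y³ = -10. For fixed y, x³ = 21·y³ − 10, so a solution requires the RHS to be a perfect cube.
Strategy: iterate y from -30 to 30, compute RHS = 21·y³ − 10, and check whether it is a (positive or negative) perfect cube.
Check small values of y:
  y = 0: RHS = -10 is not a perfect cube.
  y = 1: RHS = 11 is not a perfect cube.
  y = -1: RHS = -31 is not a perfect cube.
  y = 2: RHS = 158 is not a perfect cube.
  y = -2: RHS = -178 is not a perfect cube.
  y = 3: RHS = 557 is not a perfect cube.
  y = -3: RHS = -577 is not a perfect cube.
Continuing the search up to |y| = 30 finds no solutions either.
No (x, y) in the scanned range satisfies the equation.

No integer solutions with |y| ≤ 30.


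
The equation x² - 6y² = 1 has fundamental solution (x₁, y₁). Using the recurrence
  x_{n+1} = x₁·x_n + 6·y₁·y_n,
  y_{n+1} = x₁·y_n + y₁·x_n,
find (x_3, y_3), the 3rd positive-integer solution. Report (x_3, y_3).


Step 1: Find the fundamental solution (x₁, y₁) of x² - 6y² = 1.
  Expand √6 as a continued fraction. a₀ = ⌊√6⌋ = 2; iterate m_{k+1} = d_k·a_k − m_k, d_{k+1} = (6 − m_{k+1}²)/d_k, a_{k+1} = ⌊(a₀ + m_{k+1})/d_{k+1}⌋ (starting m₀ = 0, d₀ = 1), with convergents p_k = a_k·p_{k-1} + p_{k-2}, q_k = a_k·q_{k-1} + q_{k-2} (p₋₁ = 1, q₋₁ = 0):
  k = 0: a₀ = 2; p₀/q₀ = 2/1; p₀² − 6·q₀² = 4 − 6 = -2.
  k = 1: m = 2, d = 2, a = ⌊(2 + 2)/2⌋ = 2; p/q = (2·2 + 1)/(2·1 + 0) = 5/2; p² − 6·q² = 25 − 24 = 1.
  The first convergent with p² − 6·q² = 1 gives the fundamental solution (x₁, y₁) = (5, 2).
Step 2: Apply the recurrence (x_{n+1}, y_{n+1}) = (x₁x_n + 6y₁y_n, x₁y_n + y₁x_n) repeatedly.
  From (x_1, y_1) = (5, 2): x_2 = 5·5 + 6·2·2 = 49; y_2 = 5·2 + 2·5 = 20.
  From (x_2, y_2) = (49, 20): x_3 = 5·49 + 6·2·20 = 485; y_3 = 5·20 + 2·49 = 198.
Step 3: Verify x_3² - 6·y_3² = 235225 - 235224 = 1 (should be 1). ✓

(x_1, y_1) = (5, 2); (x_3, y_3) = (485, 198).


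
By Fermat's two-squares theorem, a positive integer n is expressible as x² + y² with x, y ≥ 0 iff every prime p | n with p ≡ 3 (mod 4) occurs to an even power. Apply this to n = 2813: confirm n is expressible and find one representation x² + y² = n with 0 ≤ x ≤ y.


Step 1: Factor n = 2813 = 29 · 97.
Step 2: Check the mod-4 condition on each prime factor: 29 ≡ 1 (mod 4), exponent 1; 97 ≡ 1 (mod 4), exponent 1.
All primes ≡ 3 (mod 4) appear to even exponent (or don't appear), so by the two-squares theorem n IS expressible as a sum of two squares.
Step 3: Build a representation. Here n = 29 · 97 is a product of primes ≡ 1 (mod 4). Each prime p ≡ 1 (mod 4) is itself a sum of two squares; find a² by testing p − a² for a perfect square:
  29: 29 − 1² = 28, 29 − 2² = 25 = 5² ⇒ 29 = 2² + 5².
  97: 97 − 1² = 96, 97 − 2² = 93, 97 − 3² = 88, 97 − 4² = 81 = 9² ⇒ 97 = 4² + 9².
  Combine using the Brahmagupta–Fibonacci identity (a² + b²)(c² + d²) = (ac − bd)² + (ad + bc)² = (ac + bd)² + (ad − bc)²:
  29 · 97 = 2813: from (2² + 5²)(4² + 9²), take (2·4 − 5·9, 2·9 + 5·4) = (8 − 45, 18 + 20) = (-37, 38); dropping signs (only squares matter) gives (37, 38); check 37² + 38² = 1369 + 1444 = 2813 ✓.
Step 4: Order so x ≤ y and verify: 37² + 38² = 1369 + 1444 = 2813 = n. ✓

n = 2813 = 37² + 38² (one valid representation with x ≤ y).


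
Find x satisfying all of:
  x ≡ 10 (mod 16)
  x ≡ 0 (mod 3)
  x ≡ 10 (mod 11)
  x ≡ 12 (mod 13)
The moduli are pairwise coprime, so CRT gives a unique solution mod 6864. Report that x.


Product of moduli M = 16 · 3 · 11 · 13 = 6864.
Merge one congruence at a time:
  Start: x ≡ 10 (mod 16).
  Combine with x ≡ 0 (mod 3); new modulus lcm = 48.
    Write x = 10 + 16·t and substitute into x ≡ 0 (mod 3): 16·t ≡ 0 − 10 = -10 (mod 3).
    Reduce coefficients mod 3: 1·t ≡ 2 (mod 3).
    So t ≡ 2 (mod 3).
    Then x = 10 + 16·2 = 42, valid modulo lcm(16, 3) = 48: x ≡ 42 (mod 48).
  Combine with x ≡ 10 (mod 11); new modulus lcm = 528.
    Write x = 42 + 48·t and substitute into x ≡ 10 (mod 11): 48·t ≡ 10 − 42 = -32 (mod 11).
    Reduce coefficients mod 11: 4·t ≡ 1 (mod 11).
    The inverse of 4 mod 11 is 3 (since 4·3 = 12 = 1·11 + 1), so t ≡ 3·1 = 3 ≡ 3 (mod 11).
    Then x = 42 + 48·3 = 186, valid modulo lcm(48, 11) = 528: x ≡ 186 (mod 528).
  Combine with x ≡ 12 (mod 13); new modulus lcm = 6864.
    Write x = 186 + 528·t and substitute into x ≡ 12 (mod 13): 528·t ≡ 12 − 186 = -174 (mod 13).
    Reduce coefficients mod 13: 8·t ≡ 8 (mod 13).
    The inverse of 8 mod 13 is 5 (since 8·5 = 40 = 3·13 + 1), so t ≡ 5·8 = 40 ≡ 1 (mod 13).
    Then x = 186 + 528·1 = 714, valid modulo lcm(528, 13) = 6864: x ≡ 714 (mod 6864).
Verify against each original: 714 mod 16 = 10, 714 mod 3 = 0, 714 mod 11 = 10, 714 mod 13 = 12.

x ≡ 714 (mod 6864).


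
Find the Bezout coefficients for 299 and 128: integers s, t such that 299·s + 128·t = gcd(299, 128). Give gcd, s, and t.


Euclidean algorithm on (299, 128) — divide until remainder is 0:
  299 = 2 · 128 + 43
  128 = 2 · 43 + 42
  43 = 1 · 42 + 1
  42 = 42 · 1 + 0
gcd(299, 128) = 1.
Track Bezout coefficients alongside the remainders: start with r₀ = 299 = a·1 + b·0 (s = 1, t = 0) and r₁ = 128 = a·0 + b·1 (s = 0, t = 1); each new remainder r_{k+1} = r_{k-1} − q_k·r_k inherits s_{k+1} = s_{k-1} − q_k·s_k, t_{k+1} = t_{k-1} − q_k·t_k, so r_k = a·s_k + b·t_k at every step:
  q = 2: r = 43, s = 1 − 2·0 = 1, t = 0 − 2·1 = -2  (check: 299·1 + 128·(-2) = 43)
  q = 2: r = 42, s = 0 − 2·1 = -2, t = 1 − 2·(-2) = 5  (check: 299·(-2) + 128·5 = 42)
  q = 1: r = 1, s = 1 − 1·(-2) = 3, t = -2 − 1·5 = -7  (check: 299·3 + 128·(-7) = 1)
The row with r = 1 (the gcd) gives the Bezout coefficients s = 3, t = -7.
Result: 299 · (3) + 128 · (-7) = 1.

gcd(299, 128) = 1; s = 3, t = -7 (check: 299·3 + 128·(-7) = 1).


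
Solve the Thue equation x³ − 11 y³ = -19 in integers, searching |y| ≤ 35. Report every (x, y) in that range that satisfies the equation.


The equation is x³ - 11y³ = -19. For fixed y, x³ = 11·y³ − 19, so a solution requires the RHS to be a perfect cube.
Strategy: iterate y from -35 to 35, compute RHS = 11·y³ − 19, and check whether it is a (positive or negative) perfect cube.
Check small values of y:
  y = 0: RHS = -19 is not a perfect cube.
  y = 1: RHS = -8 = (-2)³ ⇒ x = -2 works.
  y = -1: RHS = -30 is not a perfect cube.
  y = 2: RHS = 69 is not a perfect cube.
  y = -2: RHS = -107 is not a perfect cube.
  y = 3: RHS = 278 is not a perfect cube.
  y = -3: RHS = -316 is not a perfect cube.
Continuing, at y = 9: RHS = 8000 = (20)³ ⇒ x = 20 works.
Searching the remaining y in |y| ≤ 35 finds no further solutions.
Collected solutions: (-2, 1), (20, 9).

Solutions (with |y| ≤ 35): (-2, 1), (20, 9).


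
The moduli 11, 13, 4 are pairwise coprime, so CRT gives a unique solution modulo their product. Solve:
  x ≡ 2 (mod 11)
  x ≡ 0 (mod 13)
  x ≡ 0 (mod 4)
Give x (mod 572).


Moduli 11, 13, 4 are pairwise coprime; by CRT there is a unique solution modulo M = 11 · 13 · 4 = 572.
Solve pairwise, accumulating the modulus:
  Start with x ≡ 2 (mod 11).
  Combine with x ≡ 0 (mod 13): since gcd(11, 13) = 1, we get a unique residue mod 143.
    Write x = 2 + 11·t and substitute into x ≡ 0 (mod 13): 11·t ≡ 0 − 2 = -2 (mod 13).
    Reduce coefficients mod 13: 11·t ≡ 11 (mod 13).
    The inverse of 11 mod 13 is 6 (since 11·6 = 66 = 5·13 + 1), so t ≡ 6·11 = 66 ≡ 1 (mod 13).
    Then x = 2 + 11·1 = 13, valid modulo lcm(11, 13) = 143: x ≡ 13 (mod 143).
  Combine with x ≡ 0 (mod 4): since gcd(143, 4) = 1, we get a unique residue mod 572.
    Write x = 13 + 143·t and substitute into x ≡ 0 (mod 4): 143·t ≡ 0 − 13 = -13 (mod 4).
    Reduce coefficients mod 4: 3·t ≡ 3 (mod 4).
    The inverse of 3 mod 4 is 3 (since 3·3 = 9 = 2·4 + 1), so t ≡ 3·3 = 9 ≡ 1 (mod 4).
    Then x = 13 + 143·1 = 156, valid modulo lcm(143, 4) = 572: x ≡ 156 (mod 572).
Verify: 156 mod 11 = 2 ✓, 156 mod 13 = 0 ✓, 156 mod 4 = 0 ✓.

x ≡ 156 (mod 572).


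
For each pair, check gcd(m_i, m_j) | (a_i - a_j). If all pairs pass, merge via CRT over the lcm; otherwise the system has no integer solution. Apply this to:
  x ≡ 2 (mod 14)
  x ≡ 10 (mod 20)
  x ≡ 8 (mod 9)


Moduli 14, 20, 9 are not pairwise coprime, so CRT works modulo lcm(m_i) when all pairwise compatibility conditions hold.
Pairwise compatibility: gcd(m_i, m_j) must divide a_i - a_j for every pair.
Merge one congruence at a time:
  Start: x ≡ 2 (mod 14).
  Combine with x ≡ 10 (mod 20): gcd(14, 20) = 2; 10 - 2 = 8, which IS divisible by 2, so compatible.
    Write x = 2 + 14·t and substitute into x ≡ 10 (mod 20): 14·t ≡ 10 − 2 = 8 (mod 20).
    Divide the congruence (and modulus) by g = 2: 7·t ≡ 4 (mod 10).
    The inverse of 7 mod 10 is 3 (since 7·3 = 21 = 2·10 + 1), so t ≡ 3·4 = 12 ≡ 2 (mod 10).
    Then x = 2 + 14·2 = 30, valid modulo lcm(14, 20) = 140: x ≡ 30 (mod 140).
  Combine with x ≡ 8 (mod 9): gcd(140, 9) = 1; 8 - 30 = -22, which IS divisible by 1, so compatible.
    Write x = 30 + 140·t and substitute into x ≡ 8 (mod 9): 140·t ≡ 8 − 30 = -22 (mod 9).
    Reduce coefficients mod 9: 5·t ≡ 5 (mod 9).
    The inverse of 5 mod 9 is 2 (since 5·2 = 10 = 1·9 + 1), so t ≡ 2·5 = 10 ≡ 1 (mod 9).
    Then x = 30 + 140·1 = 170, valid modulo lcm(140, 9) = 1260: x ≡ 170 (mod 1260).
Verify: 170 mod 14 = 2, 170 mod 20 = 10, 170 mod 9 = 8.

x ≡ 170 (mod 1260).


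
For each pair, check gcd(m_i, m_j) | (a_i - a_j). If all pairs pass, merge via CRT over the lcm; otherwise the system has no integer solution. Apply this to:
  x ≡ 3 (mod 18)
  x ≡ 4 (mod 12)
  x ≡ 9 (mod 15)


Moduli 18, 12, 15 are not pairwise coprime, so CRT works modulo lcm(m_i) when all pairwise compatibility conditions hold.
Pairwise compatibility: gcd(m_i, m_j) must divide a_i - a_j for every pair.
Merge one congruence at a time:
  Start: x ≡ 3 (mod 18).
  Combine with x ≡ 4 (mod 12): gcd(18, 12) = 6, and 4 - 3 = 1 is NOT divisible by 6.
    ⇒ system is inconsistent (no integer solution).

No solution (the system is inconsistent).


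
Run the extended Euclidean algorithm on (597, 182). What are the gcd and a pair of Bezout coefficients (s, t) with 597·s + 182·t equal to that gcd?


Euclidean algorithm on (597, 182) — divide until remainder is 0:
  597 = 3 · 182 + 51
  182 = 3 · 51 + 29
  51 = 1 · 29 + 22
  29 = 1 · 22 + 7
  22 = 3 · 7 + 1
  7 = 7 · 1 + 0
gcd(597, 182) = 1.
Track Bezout coefficients alongside the remainders: start with r₀ = 597 = a·1 + b·0 (s = 1, t = 0) and r₁ = 182 = a·0 + b·1 (s = 0, t = 1); each new remainder r_{k+1} = r_{k-1} − q_k·r_k inherits s_{k+1} = s_{k-1} − q_k·s_k, t_{k+1} = t_{k-1} − q_k·t_k, so r_k = a·s_k + b·t_k at every step:
  q = 3: r = 51, s = 1 − 3·0 = 1, t = 0 − 3·1 = -3  (check: 597·1 + 182·(-3) = 51)
  q = 3: r = 29, s = 0 − 3·1 = -3, t = 1 − 3·(-3) = 10  (check: 597·(-3) + 182·10 = 29)
  q = 1: r = 22, s = 1 − 1·(-3) = 4, t = -3 − 1·10 = -13  (check: 597·4 + 182·(-13) = 22)
  q = 1: r = 7, s = -3 − 1·4 = -7, t = 10 − 1·(-13) = 23  (check: 597·(-7) + 182·23 = 7)
  q = 3: r = 1, s = 4 − 3·(-7) = 25, t = -13 − 3·23 = -82  (check: 597·25 + 182·(-82) = 1)
The row with r = 1 (the gcd) gives the Bezout coefficients s = 25, t = -82.
Result: 597 · (25) + 182 · (-82) = 1.

gcd(597, 182) = 1; s = 25, t = -82 (check: 597·25 + 182·(-82) = 1).


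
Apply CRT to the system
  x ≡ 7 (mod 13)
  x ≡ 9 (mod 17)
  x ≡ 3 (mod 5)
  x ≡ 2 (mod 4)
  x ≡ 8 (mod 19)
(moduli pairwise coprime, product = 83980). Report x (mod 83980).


Product of moduli M = 13 · 17 · 5 · 4 · 19 = 83980.
Merge one congruence at a time:
  Start: x ≡ 7 (mod 13).
  Combine with x ≡ 9 (mod 17); new modulus lcm = 221.
    Write x = 7 + 13·t and substitute into x ≡ 9 (mod 17): 13·t ≡ 9 − 7 = 2 (mod 17).
    The inverse of 13 mod 17 is 4 (since 13·4 = 52 = 3·17 + 1), so t ≡ 4·2 = 8 ≡ 8 (mod 17).
    Then x = 7 + 13·8 = 111, valid modulo lcm(13, 17) = 221: x ≡ 111 (mod 221).
  Combine with x ≡ 3 (mod 5); new modulus lcm = 1105.
    Write x = 111 + 221·t and substitute into x ≡ 3 (mod 5): 221·t ≡ 3 − 111 = -108 (mod 5).
    Reduce coefficients mod 5: 1·t ≡ 2 (mod 5).
    So t ≡ 2 (mod 5).
    Then x = 111 + 221·2 = 553, valid modulo lcm(221, 5) = 1105: x ≡ 553 (mod 1105).
  Combine with x ≡ 2 (mod 4); new modulus lcm = 4420.
    Write x = 553 + 1105·t and substitute into x ≡ 2 (mod 4): 1105·t ≡ 2 − 553 = -551 (mod 4).
    Reduce coefficients mod 4: 1·t ≡ 1 (mod 4).
    So t ≡ 1 (mod 4).
    Then x = 553 + 1105·1 = 1658, valid modulo lcm(1105, 4) = 4420: x ≡ 1658 (mod 4420).
  Combine with x ≡ 8 (mod 19); new modulus lcm = 83980.
    Write x = 1658 + 4420·t and substitute into x ≡ 8 (mod 19): 4420·t ≡ 8 − 1658 = -1650 (mod 19).
    Reduce coefficients mod 19: 12·t ≡ 3 (mod 19).
    The inverse of 12 mod 19 is 8 (since 12·8 = 96 = 5·19 + 1), so t ≡ 8·3 = 24 ≡ 5 (mod 19).
    Then x = 1658 + 4420·5 = 23758, valid modulo lcm(4420, 19) = 83980: x ≡ 23758 (mod 83980).
Verify against each original: 23758 mod 13 = 7, 23758 mod 17 = 9, 23758 mod 5 = 3, 23758 mod 4 = 2, 23758 mod 19 = 8.

x ≡ 23758 (mod 83980).


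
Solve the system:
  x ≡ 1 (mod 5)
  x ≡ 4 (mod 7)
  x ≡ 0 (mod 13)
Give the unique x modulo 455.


Moduli 5, 7, 13 are pairwise coprime; by CRT there is a unique solution modulo M = 5 · 7 · 13 = 455.
Solve pairwise, accumulating the modulus:
  Start with x ≡ 1 (mod 5).
  Combine with x ≡ 4 (mod 7): since gcd(5, 7) = 1, we get a unique residue mod 35.
    Write x = 1 + 5·t and substitute into x ≡ 4 (mod 7): 5·t ≡ 4 − 1 = 3 (mod 7).
    The inverse of 5 mod 7 is 3 (since 5·3 = 15 = 2·7 + 1), so t ≡ 3·3 = 9 ≡ 2 (mod 7).
    Then x = 1 + 5·2 = 11, valid modulo lcm(5, 7) = 35: x ≡ 11 (mod 35).
  Combine with x ≡ 0 (mod 13): since gcd(35, 13) = 1, we get a unique residue mod 455.
    Write x = 11 + 35·t and substitute into x ≡ 0 (mod 13): 35·t ≡ 0 − 11 = -11 (mod 13).
    Reduce coefficients mod 13: 9·t ≡ 2 (mod 13).
    The inverse of 9 mod 13 is 3 (since 9·3 = 27 = 2·13 + 1), so t ≡ 3·2 = 6 ≡ 6 (mod 13).
    Then x = 11 + 35·6 = 221, valid modulo lcm(35, 13) = 455: x ≡ 221 (mod 455).
Verify: 221 mod 5 = 1 ✓, 221 mod 7 = 4 ✓, 221 mod 13 = 0 ✓.

x ≡ 221 (mod 455).


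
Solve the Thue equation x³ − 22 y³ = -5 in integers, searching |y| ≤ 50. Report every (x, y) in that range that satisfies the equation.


The equation is x³ - 22y³ = -5. For fixed y, x³ = 22·y³ − 5, so a solution requires the RHS to be a perfect cube.
Strategy: iterate y from -50 to 50, compute RHS = 22·y³ − 5, and check whether it is a (positive or negative) perfect cube.
Check small values of y:
  y = 0: RHS = -5 is not a perfect cube.
  y = 1: RHS = 17 is not a perfect cube.
  y = -1: RHS = -27 = (-3)³ ⇒ x = -3 works.
  y = 2: RHS = 171 is not a perfect cube.
  y = -2: RHS = -181 is not a perfect cube.
  y = 3: RHS = 589 is not a perfect cube.
  y = -3: RHS = -599 is not a perfect cube.
Continuing the search up to |y| = 50 finds no further solutions beyond those listed.
Collected solutions: (-3, -1).

Solutions (with |y| ≤ 50): (-3, -1).


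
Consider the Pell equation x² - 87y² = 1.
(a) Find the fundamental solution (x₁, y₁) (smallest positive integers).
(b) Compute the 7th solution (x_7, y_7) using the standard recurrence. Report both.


Step 1: Find the fundamental solution (x₁, y₁) of x² - 87y² = 1.
  Expand √87 as a continued fraction. a₀ = ⌊√87⌋ = 9; iterate m_{k+1} = d_k·a_k − m_k, d_{k+1} = (87 − m_{k+1}²)/d_k, a_{k+1} = ⌊(a₀ + m_{k+1})/d_{k+1}⌋ (starting m₀ = 0, d₀ = 1), with convergents p_k = a_k·p_{k-1} + p_{k-2}, q_k = a_k·q_{k-1} + q_{k-2} (p₋₁ = 1, q₋₁ = 0):
  k = 0: a₀ = 9; p₀/q₀ = 9/1; p₀² − 87·q₀² = 81 − 87 = -6.
  k = 1: m = 9, d = 6, a = ⌊(9 + 9)/6⌋ = 3; p/q = (3·9 + 1)/(3·1 + 0) = 28/3; p² − 87·q² = 784 − 783 = 1.
  The first convergent with p² − 87·q² = 1 gives the fundamental solution (x₁, y₁) = (28, 3).
Step 2: Apply the recurrence (x_{n+1}, y_{n+1}) = (x₁x_n + 87y₁y_n, x₁y_n + y₁x_n) repeatedly.
  From (x_1, y_1) = (28, 3): x_2 = 28·28 + 87·3·3 = 1567; y_2 = 28·3 + 3·28 = 168.
  From (x_2, y_2) = (1567, 168): x_3 = 28·1567 + 87·3·168 = 87724; y_3 = 28·168 + 3·1567 = 9405.
  From (x_3, y_3) = (87724, 9405): x_4 = 28·87724 + 87·3·9405 = 4910977; y_4 = 28·9405 + 3·87724 = 526512.
  From (x_4, y_4) = (4910977, 526512): x_5 = 28·4910977 + 87·3·526512 = 274926988; y_5 = 28·526512 + 3·4910977 = 29475267.
  From (x_5, y_5) = (274926988, 29475267): x_6 = 28·274926988 + 87·3·29475267 = 15391000351; y_6 = 28·29475267 + 3·274926988 = 1650088440.
  From (x_6, y_6) = (15391000351, 1650088440): x_7 = 28·15391000351 + 87·3·1650088440 = 861621092668; y_7 = 28·1650088440 + 3·15391000351 = 92375477373.
Step 3: Verify x_7² - 87·y_7² = 742390907330398243358224 - 742390907330398243358223 = 1 (should be 1). ✓

(x_1, y_1) = (28, 3); (x_7, y_7) = (861621092668, 92375477373).


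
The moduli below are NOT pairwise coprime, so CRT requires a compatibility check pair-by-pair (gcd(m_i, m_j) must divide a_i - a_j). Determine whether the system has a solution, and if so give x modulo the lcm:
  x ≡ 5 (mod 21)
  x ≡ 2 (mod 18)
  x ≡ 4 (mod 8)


Moduli 21, 18, 8 are not pairwise coprime, so CRT works modulo lcm(m_i) when all pairwise compatibility conditions hold.
Pairwise compatibility: gcd(m_i, m_j) must divide a_i - a_j for every pair.
Merge one congruence at a time:
  Start: x ≡ 5 (mod 21).
  Combine with x ≡ 2 (mod 18): gcd(21, 18) = 3; 2 - 5 = -3, which IS divisible by 3, so compatible.
    Write x = 5 + 21·t and substitute into x ≡ 2 (mod 18): 21·t ≡ 2 − 5 = -3 (mod 18).
    Divide the congruence (and modulus) by g = 3: 7·t ≡ -1 (mod 6).
    Reduce coefficients mod 6: 1·t ≡ 5 (mod 6).
    So t ≡ 5 (mod 6).
    Then x = 5 + 21·5 = 110, valid modulo lcm(21, 18) = 126: x ≡ 110 (mod 126).
  Combine with x ≡ 4 (mod 8): gcd(126, 8) = 2; 4 - 110 = -106, which IS divisible by 2, so compatible.
    Write x = 110 + 126·t and substitute into x ≡ 4 (mod 8): 126·t ≡ 4 − 110 = -106 (mod 8).
    Divide the congruence (and modulus) by g = 2: 63·t ≡ -53 (mod 4).
    Reduce coefficients mod 4: 3·t ≡ 3 (mod 4).
    The inverse of 3 mod 4 is 3 (since 3·3 = 9 = 2·4 + 1), so t ≡ 3·3 = 9 ≡ 1 (mod 4).
    Then x = 110 + 126·1 = 236, valid modulo lcm(126, 8) = 504: x ≡ 236 (mod 504).
Verify: 236 mod 21 = 5, 236 mod 18 = 2, 236 mod 8 = 4.

x ≡ 236 (mod 504).


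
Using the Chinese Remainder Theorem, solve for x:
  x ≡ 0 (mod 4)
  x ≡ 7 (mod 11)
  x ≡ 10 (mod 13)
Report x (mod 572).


Moduli 4, 11, 13 are pairwise coprime; by CRT there is a unique solution modulo M = 4 · 11 · 13 = 572.
Solve pairwise, accumulating the modulus:
  Start with x ≡ 0 (mod 4).
  Combine with x ≡ 7 (mod 11): since gcd(4, 11) = 1, we get a unique residue mod 44.
    Write x = 0 + 4·t and substitute into x ≡ 7 (mod 11): 4·t ≡ 7 − 0 = 7 (mod 11).
    The inverse of 4 mod 11 is 3 (since 4·3 = 12 = 1·11 + 1), so t ≡ 3·7 = 21 ≡ 10 (mod 11).
    Then x = 0 + 4·10 = 40, valid modulo lcm(4, 11) = 44: x ≡ 40 (mod 44).
  Combine with x ≡ 10 (mod 13): since gcd(44, 13) = 1, we get a unique residue mod 572.
    Write x = 40 + 44·t and substitute into x ≡ 10 (mod 13): 44·t ≡ 10 − 40 = -30 (mod 13).
    Reduce coefficients mod 13: 5·t ≡ 9 (mod 13).
    The inverse of 5 mod 13 is 8 (since 5·8 = 40 = 3·13 + 1), so t ≡ 8·9 = 72 ≡ 7 (mod 13).
    Then x = 40 + 44·7 = 348, valid modulo lcm(44, 13) = 572: x ≡ 348 (mod 572).
Verify: 348 mod 4 = 0 ✓, 348 mod 11 = 7 ✓, 348 mod 13 = 10 ✓.

x ≡ 348 (mod 572).


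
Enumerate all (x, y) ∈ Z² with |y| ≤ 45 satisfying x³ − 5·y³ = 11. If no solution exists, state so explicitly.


The equation is x³ - 5y³ = 11. For fixed y, x³ = 5·y³ + 11, so a solution requires the RHS to be a perfect cube.
Strategy: iterate y from -45 to 45, compute RHS = 5·y³ + 11, and check whether it is a (positive or negative) perfect cube.
Check small values of y:
  y = 0: RHS = 11 is not a perfect cube.
  y = 1: RHS = 16 is not a perfect cube.
  y = -1: RHS = 6 is not a perfect cube.
  y = 2: RHS = 51 is not a perfect cube.
  y = -2: RHS = -29 is not a perfect cube.
  y = 3: RHS = 146 is not a perfect cube.
  y = -3: RHS = -124 is not a perfect cube.
Continuing the search up to |y| = 45 finds no solutions either.
No (x, y) in the scanned range satisfies the equation.

No integer solutions with |y| ≤ 45.


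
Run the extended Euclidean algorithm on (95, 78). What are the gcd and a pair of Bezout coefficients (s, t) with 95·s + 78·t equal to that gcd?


Euclidean algorithm on (95, 78) — divide until remainder is 0:
  95 = 1 · 78 + 17
  78 = 4 · 17 + 10
  17 = 1 · 10 + 7
  10 = 1 · 7 + 3
  7 = 2 · 3 + 1
  3 = 3 · 1 + 0
gcd(95, 78) = 1.
Track Bezout coefficients alongside the remainders: start with r₀ = 95 = a·1 + b·0 (s = 1, t = 0) and r₁ = 78 = a·0 + b·1 (s = 0, t = 1); each new remainder r_{k+1} = r_{k-1} − q_k·r_k inherits s_{k+1} = s_{k-1} − q_k·s_k, t_{k+1} = t_{k-1} − q_k·t_k, so r_k = a·s_k + b·t_k at every step:
  q = 1: r = 17, s = 1 − 1·0 = 1, t = 0 − 1·1 = -1  (check: 95·1 + 78·(-1) = 17)
  q = 4: r = 10, s = 0 − 4·1 = -4, t = 1 − 4·(-1) = 5  (check: 95·(-4) + 78·5 = 10)
  q = 1: r = 7, s = 1 − 1·(-4) = 5, t = -1 − 1·5 = -6  (check: 95·5 + 78·(-6) = 7)
  q = 1: r = 3, s = -4 − 1·5 = -9, t = 5 − 1·(-6) = 11  (check: 95·(-9) + 78·11 = 3)
  q = 2: r = 1, s = 5 − 2·(-9) = 23, t = -6 − 2·11 = -28  (check: 95·23 + 78·(-28) = 1)
The row with r = 1 (the gcd) gives the Bezout coefficients s = 23, t = -28.
Result: 95 · (23) + 78 · (-28) = 1.

gcd(95, 78) = 1; s = 23, t = -28 (check: 95·23 + 78·(-28) = 1).


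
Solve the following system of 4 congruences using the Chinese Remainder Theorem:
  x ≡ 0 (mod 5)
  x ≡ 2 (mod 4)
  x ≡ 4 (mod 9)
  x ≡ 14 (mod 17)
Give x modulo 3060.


Product of moduli M = 5 · 4 · 9 · 17 = 3060.
Merge one congruence at a time:
  Start: x ≡ 0 (mod 5).
  Combine with x ≡ 2 (mod 4); new modulus lcm = 20.
    Write x = 0 + 5·t and substitute into x ≡ 2 (mod 4): 5·t ≡ 2 − 0 = 2 (mod 4).
    Reduce coefficients mod 4: 1·t ≡ 2 (mod 4).
    So t ≡ 2 (mod 4).
    Then x = 0 + 5·2 = 10, valid modulo lcm(5, 4) = 20: x ≡ 10 (mod 20).
  Combine with x ≡ 4 (mod 9); new modulus lcm = 180.
    Write x = 10 + 20·t and substitute into x ≡ 4 (mod 9): 20·t ≡ 4 − 10 = -6 (mod 9).
    Reduce coefficients mod 9: 2·t ≡ 3 (mod 9).
    The inverse of 2 mod 9 is 5 (since 2·5 = 10 = 1·9 + 1), so t ≡ 5·3 = 15 ≡ 6 (mod 9).
    Then x = 10 + 20·6 = 130, valid modulo lcm(20, 9) = 180: x ≡ 130 (mod 180).
  Combine with x ≡ 14 (mod 17); new modulus lcm = 3060.
    Write x = 130 + 180·t and substitute into x ≡ 14 (mod 17): 180·t ≡ 14 − 130 = -116 (mod 17).
    Reduce coefficients mod 17: 10·t ≡ 3 (mod 17).
    The inverse of 10 mod 17 is 12 (since 10·12 = 120 = 7·17 + 1), so t ≡ 12·3 = 36 ≡ 2 (mod 17).
    Then x = 130 + 180·2 = 490, valid modulo lcm(180, 17) = 3060: x ≡ 490 (mod 3060).
Verify against each original: 490 mod 5 = 0, 490 mod 4 = 2, 490 mod 9 = 4, 490 mod 17 = 14.

x ≡ 490 (mod 3060).


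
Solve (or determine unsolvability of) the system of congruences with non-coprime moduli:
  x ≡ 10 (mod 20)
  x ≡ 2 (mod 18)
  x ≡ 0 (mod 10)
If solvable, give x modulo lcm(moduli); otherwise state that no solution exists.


Moduli 20, 18, 10 are not pairwise coprime, so CRT works modulo lcm(m_i) when all pairwise compatibility conditions hold.
Pairwise compatibility: gcd(m_i, m_j) must divide a_i - a_j for every pair.
Merge one congruence at a time:
  Start: x ≡ 10 (mod 20).
  Combine with x ≡ 2 (mod 18): gcd(20, 18) = 2; 2 - 10 = -8, which IS divisible by 2, so compatible.
    Write x = 10 + 20·t and substitute into x ≡ 2 (mod 18): 20·t ≡ 2 − 10 = -8 (mod 18).
    Divide the congruence (and modulus) by g = 2: 10·t ≡ -4 (mod 9).
    Reduce coefficients mod 9: 1·t ≡ 5 (mod 9).
    So t ≡ 5 (mod 9).
    Then x = 10 + 20·5 = 110, valid modulo lcm(20, 18) = 180: x ≡ 110 (mod 180).
  Combine with x ≡ 0 (mod 10): gcd(180, 10) = 10; 0 - 110 = -110, which IS divisible by 10, so compatible.
    Write x = 110 + 180·t and substitute into x ≡ 0 (mod 10): 180·t ≡ 0 − 110 = -110 (mod 10).
    Divide the congruence (and modulus) by g = 10: 18·t ≡ -11 (mod 1).
    Modulo 1 every t works; take t = 0.
    Then x = 110 + 180·0 = 110, valid modulo lcm(180, 10) = 180: x ≡ 110 (mod 180).
Verify: 110 mod 20 = 10, 110 mod 18 = 2, 110 mod 10 = 0.

x ≡ 110 (mod 180).


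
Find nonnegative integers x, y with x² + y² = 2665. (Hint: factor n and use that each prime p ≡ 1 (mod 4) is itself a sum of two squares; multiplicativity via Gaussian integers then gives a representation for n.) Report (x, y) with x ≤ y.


Step 1: Factor n = 2665 = 5 · 13 · 41.
Step 2: Check the mod-4 condition on each prime factor: 5 ≡ 1 (mod 4), exponent 1; 13 ≡ 1 (mod 4), exponent 1; 41 ≡ 1 (mod 4), exponent 1.
All primes ≡ 3 (mod 4) appear to even exponent (or don't appear), so by the two-squares theorem n IS expressible as a sum of two squares.
Step 3: Build a representation. Here n = 5 · 13 · 41 is a product of primes ≡ 1 (mod 4). Each prime p ≡ 1 (mod 4) is itself a sum of two squares; find a² by testing p − a² for a perfect square:
  5: 5 − 1² = 4 = 2² ⇒ 5 = 1² + 2².
  13: 13 − 1² = 12, 13 − 2² = 9 = 3² ⇒ 13 = 2² + 3².
  41: 41 − 1² = 40, 41 − 2² = 37, 41 − 3² = 32, 41 − 4² = 25 = 5² ⇒ 41 = 4² + 5².
  Combine using the Brahmagupta–Fibonacci identity (a² + b²)(c² + d²) = (ac − bd)² + (ad + bc)² = (ac + bd)² + (ad − bc)²:
  5 · 13 = 65: from (1² + 2²)(2² + 3²), take (1·2 − 2·3, 1·3 + 2·2) = (2 − 6, 3 + 4) = (-4, 7); dropping signs (only squares matter) gives (4, 7); check 4² + 7² = 16 + 49 = 65 ✓.
  65 · 41 = 2665: from (4² + 7²)(4² + 5²), take (4·4 − 7·5, 4·5 + 7·4) = (16 − 35, 20 + 28) = (-19, 48); dropping signs (only squares matter) gives (19, 48); check 19² + 48² = 361 + 2304 = 2665 ✓.
Step 4: Order so x ≤ y and verify: 19² + 48² = 361 + 2304 = 2665 = n. ✓

n = 2665 = 19² + 48² (one valid representation with x ≤ y).


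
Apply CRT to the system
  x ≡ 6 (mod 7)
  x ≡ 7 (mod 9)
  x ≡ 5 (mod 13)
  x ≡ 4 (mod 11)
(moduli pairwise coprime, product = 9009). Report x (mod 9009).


Product of moduli M = 7 · 9 · 13 · 11 = 9009.
Merge one congruence at a time:
  Start: x ≡ 6 (mod 7).
  Combine with x ≡ 7 (mod 9); new modulus lcm = 63.
    Write x = 6 + 7·t and substitute into x ≡ 7 (mod 9): 7·t ≡ 7 − 6 = 1 (mod 9).
    The inverse of 7 mod 9 is 4 (since 7·4 = 28 = 3·9 + 1), so t ≡ 4·1 = 4 ≡ 4 (mod 9).
    Then x = 6 + 7·4 = 34, valid modulo lcm(7, 9) = 63: x ≡ 34 (mod 63).
  Combine with x ≡ 5 (mod 13); new modulus lcm = 819.
    Write x = 34 + 63·t and substitute into x ≡ 5 (mod 13): 63·t ≡ 5 − 34 = -29 (mod 13).
    Reduce coefficients mod 13: 11·t ≡ 10 (mod 13).
    The inverse of 11 mod 13 is 6 (since 11·6 = 66 = 5·13 + 1), so t ≡ 6·10 = 60 ≡ 8 (mod 13).
    Then x = 34 + 63·8 = 538, valid modulo lcm(63, 13) = 819: x ≡ 538 (mod 819).
  Combine with x ≡ 4 (mod 11); new modulus lcm = 9009.
    Write x = 538 + 819·t and substitute into x ≡ 4 (mod 11): 819·t ≡ 4 − 538 = -534 (mod 11).
    Reduce coefficients mod 11: 5·t ≡ 5 (mod 11).
    The inverse of 5 mod 11 is 9 (since 5·9 = 45 = 4·11 + 1), so t ≡ 9·5 = 45 ≡ 1 (mod 11).
    Then x = 538 + 819·1 = 1357, valid modulo lcm(819, 11) = 9009: x ≡ 1357 (mod 9009).
Verify against each original: 1357 mod 7 = 6, 1357 mod 9 = 7, 1357 mod 13 = 5, 1357 mod 11 = 4.

x ≡ 1357 (mod 9009).


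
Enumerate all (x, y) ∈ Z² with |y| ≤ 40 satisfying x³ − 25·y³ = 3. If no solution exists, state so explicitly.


The equation is x³ - 25y³ = 3. For fixed y, x³ = 25·y³ + 3, so a solution requires the RHS to be a perfect cube.
Strategy: iterate y from -40 to 40, compute RHS = 25·y³ + 3, and check whether it is a (positive or negative) perfect cube.
Check small values of y:
  y = 0: RHS = 3 is not a perfect cube.
  y = 1: RHS = 28 is not a perfect cube.
  y = -1: RHS = -22 is not a perfect cube.
  y = 2: RHS = 203 is not a perfect cube.
  y = -2: RHS = -197 is not a perfect cube.
  y = 3: RHS = 678 is not a perfect cube.
  y = -3: RHS = -672 is not a perfect cube.
Continuing the search up to |y| = 40 finds no solutions either.
No (x, y) in the scanned range satisfies the equation.

No integer solutions with |y| ≤ 40.


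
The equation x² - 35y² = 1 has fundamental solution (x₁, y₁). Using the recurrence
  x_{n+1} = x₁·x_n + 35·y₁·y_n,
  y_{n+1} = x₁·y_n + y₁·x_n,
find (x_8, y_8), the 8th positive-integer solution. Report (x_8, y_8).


Step 1: Find the fundamental solution (x₁, y₁) of x² - 35y² = 1.
  Expand √35 as a continued fraction. a₀ = ⌊√35⌋ = 5; iterate m_{k+1} = d_k·a_k − m_k, d_{k+1} = (35 − m_{k+1}²)/d_k, a_{k+1} = ⌊(a₀ + m_{k+1})/d_{k+1}⌋ (starting m₀ = 0, d₀ = 1), with convergents p_k = a_k·p_{k-1} + p_{k-2}, q_k = a_k·q_{k-1} + q_{k-2} (p₋₁ = 1, q₋₁ = 0):
  k = 0: a₀ = 5; p₀/q₀ = 5/1; p₀² − 35·q₀² = 25 − 35 = -10.
  k = 1: m = 5, d = 10, a = ⌊(5 + 5)/10⌋ = 1; p/q = (1·5 + 1)/(1·1 + 0) = 6/1; p² − 35·q² = 36 − 35 = 1.
  The first convergent with p² − 35·q² = 1 gives the fundamental solution (x₁, y₁) = (6, 1).
Step 2: Apply the recurrence (x_{n+1}, y_{n+1}) = (x₁x_n + 35y₁y_n, x₁y_n + y₁x_n) repeatedly.
  From (x_1, y_1) = (6, 1): x_2 = 6·6 + 35·1·1 = 71; y_2 = 6·1 + 1·6 = 12.
  From (x_2, y_2) = (71, 12): x_3 = 6·71 + 35·1·12 = 846; y_3 = 6·12 + 1·71 = 143.
  From (x_3, y_3) = (846, 143): x_4 = 6·846 + 35·1·143 = 10081; y_4 = 6·143 + 1·846 = 1704.
  From (x_4, y_4) = (10081, 1704): x_5 = 6·10081 + 35·1·1704 = 120126; y_5 = 6·1704 + 1·10081 = 20305.
  From (x_5, y_5) = (120126, 20305): x_6 = 6·120126 + 35·1·20305 = 1431431; y_6 = 6·20305 + 1·120126 = 241956.
  From (x_6, y_6) = (1431431, 241956): x_7 = 6·1431431 + 35·1·241956 = 17057046; y_7 = 6·241956 + 1·1431431 = 2883167.
  From (x_7, y_7) = (17057046, 2883167): x_8 = 6·17057046 + 35·1·2883167 = 203253121; y_8 = 6·2883167 + 1·17057046 = 34356048.
Step 3: Verify x_8² - 35·y_8² = 41311831196240641 - 41311831196240640 = 1 (should be 1). ✓

(x_1, y_1) = (6, 1); (x_8, y_8) = (203253121, 34356048).


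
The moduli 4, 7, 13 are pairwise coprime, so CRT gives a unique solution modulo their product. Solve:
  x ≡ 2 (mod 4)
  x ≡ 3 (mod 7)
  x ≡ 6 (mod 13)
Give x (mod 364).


Moduli 4, 7, 13 are pairwise coprime; by CRT there is a unique solution modulo M = 4 · 7 · 13 = 364.
Solve pairwise, accumulating the modulus:
  Start with x ≡ 2 (mod 4).
  Combine with x ≡ 3 (mod 7): since gcd(4, 7) = 1, we get a unique residue mod 28.
    Write x = 2 + 4·t and substitute into x ≡ 3 (mod 7): 4·t ≡ 3 − 2 = 1 (mod 7).
    The inverse of 4 mod 7 is 2 (since 4·2 = 8 = 1·7 + 1), so t ≡ 2·1 = 2 ≡ 2 (mod 7).
    Then x = 2 + 4·2 = 10, valid modulo lcm(4, 7) = 28: x ≡ 10 (mod 28).
  Combine with x ≡ 6 (mod 13): since gcd(28, 13) = 1, we get a unique residue mod 364.
    Write x = 10 + 28·t and substitute into x ≡ 6 (mod 13): 28·t ≡ 6 − 10 = -4 (mod 13).
    Reduce coefficients mod 13: 2·t ≡ 9 (mod 13).
    The inverse of 2 mod 13 is 7 (since 2·7 = 14 = 1·13 + 1), so t ≡ 7·9 = 63 ≡ 11 (mod 13).
    Then x = 10 + 28·11 = 318, valid modulo lcm(28, 13) = 364: x ≡ 318 (mod 364).
Verify: 318 mod 4 = 2 ✓, 318 mod 7 = 3 ✓, 318 mod 13 = 6 ✓.

x ≡ 318 (mod 364).


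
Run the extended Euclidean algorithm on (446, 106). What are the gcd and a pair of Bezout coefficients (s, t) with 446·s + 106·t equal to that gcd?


Euclidean algorithm on (446, 106) — divide until remainder is 0:
  446 = 4 · 106 + 22
  106 = 4 · 22 + 18
  22 = 1 · 18 + 4
  18 = 4 · 4 + 2
  4 = 2 · 2 + 0
gcd(446, 106) = 2.
Track Bezout coefficients alongside the remainders: start with r₀ = 446 = a·1 + b·0 (s = 1, t = 0) and r₁ = 106 = a·0 + b·1 (s = 0, t = 1); each new remainder r_{k+1} = r_{k-1} − q_k·r_k inherits s_{k+1} = s_{k-1} − q_k·s_k, t_{k+1} = t_{k-1} − q_k·t_k, so r_k = a·s_k + b·t_k at every step:
  q = 4: r = 22, s = 1 − 4·0 = 1, t = 0 − 4·1 = -4  (check: 446·1 + 106·(-4) = 22)
  q = 4: r = 18, s = 0 − 4·1 = -4, t = 1 − 4·(-4) = 17  (check: 446·(-4) + 106·17 = 18)
  q = 1: r = 4, s = 1 − 1·(-4) = 5, t = -4 − 1·17 = -21  (check: 446·5 + 106·(-21) = 4)
  q = 4: r = 2, s = -4 − 4·5 = -24, t = 17 − 4·(-21) = 101  (check: 446·(-24) + 106·101 = 2)
The row with r = 2 (the gcd) gives the Bezout coefficients s = -24, t = 101.
Result: 446 · (-24) + 106 · (101) = 2.

gcd(446, 106) = 2; s = -24, t = 101 (check: 446·(-24) + 106·101 = 2).


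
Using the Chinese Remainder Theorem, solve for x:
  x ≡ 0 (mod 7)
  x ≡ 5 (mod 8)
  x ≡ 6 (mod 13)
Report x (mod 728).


Moduli 7, 8, 13 are pairwise coprime; by CRT there is a unique solution modulo M = 7 · 8 · 13 = 728.
Solve pairwise, accumulating the modulus:
  Start with x ≡ 0 (mod 7).
  Combine with x ≡ 5 (mod 8): since gcd(7, 8) = 1, we get a unique residue mod 56.
    Write x = 0 + 7·t and substitute into x ≡ 5 (mod 8): 7·t ≡ 5 − 0 = 5 (mod 8).
    The inverse of 7 mod 8 is 7 (since 7·7 = 49 = 6·8 + 1), so t ≡ 7·5 = 35 ≡ 3 (mod 8).
    Then x = 0 + 7·3 = 21, valid modulo lcm(7, 8) = 56: x ≡ 21 (mod 56).
  Combine with x ≡ 6 (mod 13): since gcd(56, 13) = 1, we get a unique residue mod 728.
    Write x = 21 + 56·t and substitute into x ≡ 6 (mod 13): 56·t ≡ 6 − 21 = -15 (mod 13).
    Reduce coefficients mod 13: 4·t ≡ 11 (mod 13).
    The inverse of 4 mod 13 is 10 (since 4·10 = 40 = 3·13 + 1), so t ≡ 10·11 = 110 ≡ 6 (mod 13).
    Then x = 21 + 56·6 = 357, valid modulo lcm(56, 13) = 728: x ≡ 357 (mod 728).
Verify: 357 mod 7 = 0 ✓, 357 mod 8 = 5 ✓, 357 mod 13 = 6 ✓.

x ≡ 357 (mod 728).


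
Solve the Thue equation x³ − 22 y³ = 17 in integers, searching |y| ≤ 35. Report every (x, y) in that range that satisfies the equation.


The equation is x³ - 22y³ = 17. For fixed y, x³ = 22·y³ + 17, so a solution requires the RHS to be a perfect cube.
Strategy: iterate y from -35 to 35, compute RHS = 22·y³ + 17, and check whether it is a (positive or negative) perfect cube.
Check small values of y:
  y = 0: RHS = 17 is not a perfect cube.
  y = 1: RHS = 39 is not a perfect cube.
  y = -1: RHS = -5 is not a perfect cube.
  y = 2: RHS = 193 is not a perfect cube.
  y = -2: RHS = -159 is not a perfect cube.
  y = 3: RHS = 611 is not a perfect cube.
  y = -3: RHS = -577 is not a perfect cube.
Continuing the search up to |y| = 35 finds no solutions either.
No (x, y) in the scanned range satisfies the equation.

No integer solutions with |y| ≤ 35.


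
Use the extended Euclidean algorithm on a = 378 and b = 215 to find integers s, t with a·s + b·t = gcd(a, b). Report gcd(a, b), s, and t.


Euclidean algorithm on (378, 215) — divide until remainder is 0:
  378 = 1 · 215 + 163
  215 = 1 · 163 + 52
  163 = 3 · 52 + 7
  52 = 7 · 7 + 3
  7 = 2 · 3 + 1
  3 = 3 · 1 + 0
gcd(378, 215) = 1.
Track Bezout coefficients alongside the remainders: start with r₀ = 378 = a·1 + b·0 (s = 1, t = 0) and r₁ = 215 = a·0 + b·1 (s = 0, t = 1); each new remainder r_{k+1} = r_{k-1} − q_k·r_k inherits s_{k+1} = s_{k-1} − q_k·s_k, t_{k+1} = t_{k-1} − q_k·t_k, so r_k = a·s_k + b·t_k at every step:
  q = 1: r = 163, s = 1 − 1·0 = 1, t = 0 − 1·1 = -1  (check: 378·1 + 215·(-1) = 163)
  q = 1: r = 52, s = 0 − 1·1 = -1, t = 1 − 1·(-1) = 2  (check: 378·(-1) + 215·2 = 52)
  q = 3: r = 7, s = 1 − 3·(-1) = 4, t = -1 − 3·2 = -7  (check: 378·4 + 215·(-7) = 7)
  q = 7: r = 3, s = -1 − 7·4 = -29, t = 2 − 7·(-7) = 51  (check: 378·(-29) + 215·51 = 3)
  q = 2: r = 1, s = 4 − 2·(-29) = 62, t = -7 − 2·51 = -109  (check: 378·62 + 215·(-109) = 1)
The row with r = 1 (the gcd) gives the Bezout coefficients s = 62, t = -109.
Result: 378 · (62) + 215 · (-109) = 1.

gcd(378, 215) = 1; s = 62, t = -109 (check: 378·62 + 215·(-109) = 1).


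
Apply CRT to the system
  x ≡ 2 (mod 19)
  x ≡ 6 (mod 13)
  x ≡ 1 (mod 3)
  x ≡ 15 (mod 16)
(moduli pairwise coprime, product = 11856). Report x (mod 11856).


Product of moduli M = 19 · 13 · 3 · 16 = 11856.
Merge one congruence at a time:
  Start: x ≡ 2 (mod 19).
  Combine with x ≡ 6 (mod 13); new modulus lcm = 247.
    Write x = 2 + 19·t and substitute into x ≡ 6 (mod 13): 19·t ≡ 6 − 2 = 4 (mod 13).
    Reduce coefficients mod 13: 6·t ≡ 4 (mod 13).
    The inverse of 6 mod 13 is 11 (since 6·11 = 66 = 5·13 + 1), so t ≡ 11·4 = 44 ≡ 5 (mod 13).
    Then x = 2 + 19·5 = 97, valid modulo lcm(19, 13) = 247: x ≡ 97 (mod 247).
  Combine with x ≡ 1 (mod 3); new modulus lcm = 741.
    Write x = 97 + 247·t and substitute into x ≡ 1 (mod 3): 247·t ≡ 1 − 97 = -96 (mod 3).
    Reduce coefficients mod 3: 1·t ≡ 0 (mod 3).
    So t ≡ 0 (mod 3).
    Then x = 97 + 247·0 = 97, valid modulo lcm(247, 3) = 741: x ≡ 97 (mod 741).
  Combine with x ≡ 15 (mod 16); new modulus lcm = 11856.
    Write x = 97 + 741·t and substitute into x ≡ 15 (mod 16): 741·t ≡ 15 − 97 = -82 (mod 16).
    Reduce coefficients mod 16: 5·t ≡ 14 (mod 16).
    The inverse of 5 mod 16 is 13 (since 5·13 = 65 = 4·16 + 1), so t ≡ 13·14 = 182 ≡ 6 (mod 16).
    Then x = 97 + 741·6 = 4543, valid modulo lcm(741, 16) = 11856: x ≡ 4543 (mod 11856).
Verify against each original: 4543 mod 19 = 2, 4543 mod 13 = 6, 4543 mod 3 = 1, 4543 mod 16 = 15.

x ≡ 4543 (mod 11856).
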